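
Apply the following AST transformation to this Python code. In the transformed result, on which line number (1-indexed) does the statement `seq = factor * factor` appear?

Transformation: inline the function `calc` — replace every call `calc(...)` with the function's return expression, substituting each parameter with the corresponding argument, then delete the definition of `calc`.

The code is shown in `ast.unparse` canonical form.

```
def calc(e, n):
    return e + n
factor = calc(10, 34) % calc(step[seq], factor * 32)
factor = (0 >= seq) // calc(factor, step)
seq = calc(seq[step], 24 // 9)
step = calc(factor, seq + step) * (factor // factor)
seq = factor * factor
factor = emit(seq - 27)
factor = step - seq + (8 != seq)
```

5

Transformed code:
factor = (10 + 34) % (step[seq] + factor * 32)
factor = (0 >= seq) // (factor + step)
seq = seq[step] + 24 // 9
step = (factor + (seq + step)) * (factor // factor)
seq = factor * factor
factor = emit(seq - 27)
factor = step - seq + (8 != seq)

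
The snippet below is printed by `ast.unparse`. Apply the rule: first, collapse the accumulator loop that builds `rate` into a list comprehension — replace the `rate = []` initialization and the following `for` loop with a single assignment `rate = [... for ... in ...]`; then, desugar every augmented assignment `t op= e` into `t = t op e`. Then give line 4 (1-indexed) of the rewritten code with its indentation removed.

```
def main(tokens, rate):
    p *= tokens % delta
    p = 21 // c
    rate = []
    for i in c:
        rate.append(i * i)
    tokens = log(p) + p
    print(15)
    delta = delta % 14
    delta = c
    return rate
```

Transformed code:
def main(tokens, rate):
    p = p * (tokens % delta)
    p = 21 // c
    rate = [i * i for i in c]
    tokens = log(p) + p
    print(15)
    delta = delta % 14
    delta = c
    return rate

rate = [i * i for i in c]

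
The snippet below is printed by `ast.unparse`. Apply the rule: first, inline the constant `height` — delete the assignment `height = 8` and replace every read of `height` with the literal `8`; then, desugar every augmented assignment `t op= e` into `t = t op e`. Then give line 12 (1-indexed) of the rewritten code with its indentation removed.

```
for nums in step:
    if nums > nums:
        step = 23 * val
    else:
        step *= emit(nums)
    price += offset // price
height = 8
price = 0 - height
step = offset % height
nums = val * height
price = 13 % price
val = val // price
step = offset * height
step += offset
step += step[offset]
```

step = offset * 8

Transformed code:
for nums in step:
    if nums > nums:
        step = 23 * val
    else:
        step = step * emit(nums)
    price = price + offset // price
price = 0 - 8
step = offset % 8
nums = val * 8
price = 13 % price
val = val // price
step = offset * 8
step = step + offset
step = step + step[offset]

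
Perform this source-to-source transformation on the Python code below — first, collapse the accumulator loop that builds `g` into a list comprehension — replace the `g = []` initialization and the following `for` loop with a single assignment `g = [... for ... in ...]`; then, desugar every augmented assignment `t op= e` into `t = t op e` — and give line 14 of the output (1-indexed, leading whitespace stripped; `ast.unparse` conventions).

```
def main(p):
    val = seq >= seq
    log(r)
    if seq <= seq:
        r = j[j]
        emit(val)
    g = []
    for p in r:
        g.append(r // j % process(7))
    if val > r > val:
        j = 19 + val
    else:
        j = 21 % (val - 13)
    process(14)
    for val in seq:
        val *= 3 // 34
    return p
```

val = val * (3 // 34)

Transformed code:
def main(p):
    val = seq >= seq
    log(r)
    if seq <= seq:
        r = j[j]
        emit(val)
    g = [r // j % process(7) for p in r]
    if val > r > val:
        j = 19 + val
    else:
        j = 21 % (val - 13)
    process(14)
    for val in seq:
        val = val * (3 // 34)
    return p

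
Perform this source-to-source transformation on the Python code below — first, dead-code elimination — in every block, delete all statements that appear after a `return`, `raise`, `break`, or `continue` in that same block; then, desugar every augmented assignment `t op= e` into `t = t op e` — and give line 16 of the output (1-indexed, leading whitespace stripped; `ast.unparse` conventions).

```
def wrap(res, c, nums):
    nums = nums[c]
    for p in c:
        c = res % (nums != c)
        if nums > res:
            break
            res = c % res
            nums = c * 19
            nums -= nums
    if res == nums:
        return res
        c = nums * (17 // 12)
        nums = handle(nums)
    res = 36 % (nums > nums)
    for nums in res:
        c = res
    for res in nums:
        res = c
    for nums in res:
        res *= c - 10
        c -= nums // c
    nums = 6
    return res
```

c = c - nums // c

Transformed code:
def wrap(res, c, nums):
    nums = nums[c]
    for p in c:
        c = res % (nums != c)
        if nums > res:
            break
    if res == nums:
        return res
    res = 36 % (nums > nums)
    for nums in res:
        c = res
    for res in nums:
        res = c
    for nums in res:
        res = res * (c - 10)
        c = c - nums // c
    nums = 6
    return res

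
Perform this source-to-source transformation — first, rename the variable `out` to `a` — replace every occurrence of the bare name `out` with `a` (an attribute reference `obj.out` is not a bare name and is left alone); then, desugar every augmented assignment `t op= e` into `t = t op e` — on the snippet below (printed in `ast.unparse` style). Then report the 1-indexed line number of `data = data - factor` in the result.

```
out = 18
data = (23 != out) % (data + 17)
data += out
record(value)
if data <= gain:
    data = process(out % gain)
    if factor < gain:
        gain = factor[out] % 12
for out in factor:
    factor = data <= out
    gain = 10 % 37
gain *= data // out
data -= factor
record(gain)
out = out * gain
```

Transformed code:
a = 18
data = (23 != a) % (data + 17)
data = data + a
record(value)
if data <= gain:
    data = process(a % gain)
    if factor < gain:
        gain = factor[a] % 12
for a in factor:
    factor = data <= a
    gain = 10 % 37
gain = gain * (data // a)
data = data - factor
record(gain)
a = a * gain

13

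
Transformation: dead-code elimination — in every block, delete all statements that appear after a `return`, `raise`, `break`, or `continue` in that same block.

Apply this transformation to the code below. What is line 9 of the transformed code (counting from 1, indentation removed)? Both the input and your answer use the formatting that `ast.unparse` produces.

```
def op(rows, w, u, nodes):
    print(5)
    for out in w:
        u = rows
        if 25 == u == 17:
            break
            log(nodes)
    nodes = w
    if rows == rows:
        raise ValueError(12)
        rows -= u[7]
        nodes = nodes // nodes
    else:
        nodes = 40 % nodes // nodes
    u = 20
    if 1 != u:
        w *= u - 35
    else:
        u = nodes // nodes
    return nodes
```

Transformed code:
def op(rows, w, u, nodes):
    print(5)
    for out in w:
        u = rows
        if 25 == u == 17:
            break
    nodes = w
    if rows == rows:
        raise ValueError(12)
    else:
        nodes = 40 % nodes // nodes
    u = 20
    if 1 != u:
        w *= u - 35
    else:
        u = nodes // nodes
    return nodes

raise ValueError(12)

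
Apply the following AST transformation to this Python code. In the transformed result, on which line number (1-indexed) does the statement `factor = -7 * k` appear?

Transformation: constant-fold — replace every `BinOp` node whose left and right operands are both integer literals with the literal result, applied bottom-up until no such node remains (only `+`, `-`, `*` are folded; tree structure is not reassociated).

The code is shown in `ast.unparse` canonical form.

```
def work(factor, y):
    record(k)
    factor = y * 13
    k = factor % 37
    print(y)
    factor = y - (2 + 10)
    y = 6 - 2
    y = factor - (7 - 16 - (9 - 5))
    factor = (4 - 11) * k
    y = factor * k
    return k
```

9

Transformed code:
def work(factor, y):
    record(k)
    factor = y * 13
    k = factor % 37
    print(y)
    factor = y - 12
    y = 4
    y = factor - -13
    factor = -7 * k
    y = factor * k
    return k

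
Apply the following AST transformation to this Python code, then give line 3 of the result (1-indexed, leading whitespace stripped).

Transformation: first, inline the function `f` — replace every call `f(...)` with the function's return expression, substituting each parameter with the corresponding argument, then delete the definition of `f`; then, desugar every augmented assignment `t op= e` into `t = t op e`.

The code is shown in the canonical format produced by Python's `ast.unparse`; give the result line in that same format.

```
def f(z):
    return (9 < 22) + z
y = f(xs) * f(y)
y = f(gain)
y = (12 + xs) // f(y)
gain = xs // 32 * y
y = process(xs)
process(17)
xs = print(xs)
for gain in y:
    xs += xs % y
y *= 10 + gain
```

Transformed code:
y = ((9 < 22) + xs) * ((9 < 22) + y)
y = (9 < 22) + gain
y = (12 + xs) // ((9 < 22) + y)
gain = xs // 32 * y
y = process(xs)
process(17)
xs = print(xs)
for gain in y:
    xs = xs + xs % y
y = y * (10 + gain)

y = (12 + xs) // ((9 < 22) + y)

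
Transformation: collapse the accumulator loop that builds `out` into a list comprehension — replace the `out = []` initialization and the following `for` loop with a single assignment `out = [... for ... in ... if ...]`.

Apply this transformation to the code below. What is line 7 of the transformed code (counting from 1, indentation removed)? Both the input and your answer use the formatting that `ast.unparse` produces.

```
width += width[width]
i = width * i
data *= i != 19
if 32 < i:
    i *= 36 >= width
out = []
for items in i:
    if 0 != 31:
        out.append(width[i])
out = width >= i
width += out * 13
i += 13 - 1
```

out = width >= i

Transformed code:
width += width[width]
i = width * i
data *= i != 19
if 32 < i:
    i *= 36 >= width
out = [width[i] for items in i if 0 != 31]
out = width >= i
width += out * 13
i += 13 - 1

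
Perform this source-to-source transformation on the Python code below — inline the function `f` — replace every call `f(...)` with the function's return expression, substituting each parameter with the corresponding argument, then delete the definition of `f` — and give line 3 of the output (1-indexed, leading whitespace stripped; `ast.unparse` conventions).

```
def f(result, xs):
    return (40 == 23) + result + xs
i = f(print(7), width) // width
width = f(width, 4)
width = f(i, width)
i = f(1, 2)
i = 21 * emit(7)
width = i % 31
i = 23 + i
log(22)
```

Transformed code:
i = ((40 == 23) + print(7) + width) // width
width = (40 == 23) + width + 4
width = (40 == 23) + i + width
i = (40 == 23) + 1 + 2
i = 21 * emit(7)
width = i % 31
i = 23 + i
log(22)

width = (40 == 23) + i + width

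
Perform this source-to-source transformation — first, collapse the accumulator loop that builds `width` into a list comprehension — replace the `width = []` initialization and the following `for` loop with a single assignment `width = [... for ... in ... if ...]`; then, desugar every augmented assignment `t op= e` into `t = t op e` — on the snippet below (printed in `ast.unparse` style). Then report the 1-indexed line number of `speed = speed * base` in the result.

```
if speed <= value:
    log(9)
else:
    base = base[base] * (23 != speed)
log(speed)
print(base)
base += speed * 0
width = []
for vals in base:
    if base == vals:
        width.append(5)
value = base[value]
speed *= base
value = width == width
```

Transformed code:
if speed <= value:
    log(9)
else:
    base = base[base] * (23 != speed)
log(speed)
print(base)
base = base + speed * 0
width = [5 for vals in base if base == vals]
value = base[value]
speed = speed * base
value = width == width

10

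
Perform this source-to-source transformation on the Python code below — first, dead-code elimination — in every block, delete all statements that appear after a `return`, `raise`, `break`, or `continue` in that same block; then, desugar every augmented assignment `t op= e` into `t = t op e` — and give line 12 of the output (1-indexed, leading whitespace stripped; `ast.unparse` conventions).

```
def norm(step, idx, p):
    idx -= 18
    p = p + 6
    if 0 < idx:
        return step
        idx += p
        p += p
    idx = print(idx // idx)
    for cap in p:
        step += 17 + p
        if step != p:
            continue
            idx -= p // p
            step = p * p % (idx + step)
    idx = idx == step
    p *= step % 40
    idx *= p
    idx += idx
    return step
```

p = p * (step % 40)

Transformed code:
def norm(step, idx, p):
    idx = idx - 18
    p = p + 6
    if 0 < idx:
        return step
    idx = print(idx // idx)
    for cap in p:
        step = step + (17 + p)
        if step != p:
            continue
    idx = idx == step
    p = p * (step % 40)
    idx = idx * p
    idx = idx + idx
    return step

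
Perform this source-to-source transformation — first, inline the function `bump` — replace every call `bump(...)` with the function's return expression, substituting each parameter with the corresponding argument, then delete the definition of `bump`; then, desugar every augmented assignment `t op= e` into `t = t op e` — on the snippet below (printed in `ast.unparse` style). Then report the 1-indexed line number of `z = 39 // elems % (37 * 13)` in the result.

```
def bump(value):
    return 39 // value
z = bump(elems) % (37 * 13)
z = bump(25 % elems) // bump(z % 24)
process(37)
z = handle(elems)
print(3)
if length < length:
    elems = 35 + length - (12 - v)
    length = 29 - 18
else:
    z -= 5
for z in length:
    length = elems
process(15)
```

Transformed code:
z = 39 // elems % (37 * 13)
z = 39 // (25 % elems) // (39 // (z % 24))
process(37)
z = handle(elems)
print(3)
if length < length:
    elems = 35 + length - (12 - v)
    length = 29 - 18
else:
    z = z - 5
for z in length:
    length = elems
process(15)

1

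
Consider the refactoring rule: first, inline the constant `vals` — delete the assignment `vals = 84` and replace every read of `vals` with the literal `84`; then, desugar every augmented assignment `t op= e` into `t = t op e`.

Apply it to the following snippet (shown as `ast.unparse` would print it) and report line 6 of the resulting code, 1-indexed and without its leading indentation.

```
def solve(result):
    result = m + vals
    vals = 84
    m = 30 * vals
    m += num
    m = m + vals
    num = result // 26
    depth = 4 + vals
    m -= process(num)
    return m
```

num = result // 26

Transformed code:
def solve(result):
    result = m + 84
    m = 30 * 84
    m = m + num
    m = m + 84
    num = result // 26
    depth = 4 + 84
    m = m - process(num)
    return m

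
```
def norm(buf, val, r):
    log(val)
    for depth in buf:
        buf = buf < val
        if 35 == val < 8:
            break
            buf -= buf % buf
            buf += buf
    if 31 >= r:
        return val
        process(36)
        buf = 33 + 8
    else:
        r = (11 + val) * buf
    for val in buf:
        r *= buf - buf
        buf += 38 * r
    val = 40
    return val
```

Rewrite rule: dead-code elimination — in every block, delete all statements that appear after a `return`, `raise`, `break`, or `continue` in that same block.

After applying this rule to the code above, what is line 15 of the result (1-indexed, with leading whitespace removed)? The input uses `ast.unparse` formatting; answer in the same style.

return val

Transformed code:
def norm(buf, val, r):
    log(val)
    for depth in buf:
        buf = buf < val
        if 35 == val < 8:
            break
    if 31 >= r:
        return val
    else:
        r = (11 + val) * buf
    for val in buf:
        r *= buf - buf
        buf += 38 * r
    val = 40
    return val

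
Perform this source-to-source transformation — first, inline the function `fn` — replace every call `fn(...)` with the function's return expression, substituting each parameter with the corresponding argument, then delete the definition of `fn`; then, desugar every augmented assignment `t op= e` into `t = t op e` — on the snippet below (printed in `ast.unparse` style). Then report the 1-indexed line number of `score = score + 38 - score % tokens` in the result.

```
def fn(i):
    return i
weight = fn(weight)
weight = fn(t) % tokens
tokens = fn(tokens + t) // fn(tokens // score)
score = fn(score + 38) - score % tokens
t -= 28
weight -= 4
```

Transformed code:
weight = weight
weight = t % tokens
tokens = (tokens + t) // (tokens // score)
score = score + 38 - score % tokens
t = t - 28
weight = weight - 4

4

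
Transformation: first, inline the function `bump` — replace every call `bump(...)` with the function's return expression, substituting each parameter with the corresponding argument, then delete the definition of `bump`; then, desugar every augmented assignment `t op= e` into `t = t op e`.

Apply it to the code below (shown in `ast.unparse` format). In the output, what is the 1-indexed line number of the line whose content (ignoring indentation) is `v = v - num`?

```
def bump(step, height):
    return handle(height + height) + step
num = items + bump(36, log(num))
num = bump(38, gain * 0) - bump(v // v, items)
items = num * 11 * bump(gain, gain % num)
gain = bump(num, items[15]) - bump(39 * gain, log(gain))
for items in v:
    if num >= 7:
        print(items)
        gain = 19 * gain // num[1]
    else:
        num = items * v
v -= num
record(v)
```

Transformed code:
num = items + (handle(log(num) + log(num)) + 36)
num = handle(gain * 0 + gain * 0) + 38 - (handle(items + items) + v // v)
items = num * 11 * (handle(gain % num + gain % num) + gain)
gain = handle(items[15] + items[15]) + num - (handle(log(gain) + log(gain)) + 39 * gain)
for items in v:
    if num >= 7:
        print(items)
        gain = 19 * gain // num[1]
    else:
        num = items * v
v = v - num
record(v)

11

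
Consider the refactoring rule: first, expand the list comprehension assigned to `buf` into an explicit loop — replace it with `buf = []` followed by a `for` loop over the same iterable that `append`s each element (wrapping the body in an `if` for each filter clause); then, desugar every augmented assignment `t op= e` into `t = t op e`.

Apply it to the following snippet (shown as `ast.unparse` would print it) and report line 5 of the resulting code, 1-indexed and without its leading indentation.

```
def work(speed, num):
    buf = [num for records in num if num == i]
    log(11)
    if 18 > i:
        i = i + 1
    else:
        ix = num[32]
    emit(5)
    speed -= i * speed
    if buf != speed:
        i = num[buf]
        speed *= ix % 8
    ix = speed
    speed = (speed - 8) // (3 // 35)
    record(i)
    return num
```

buf.append(num)

Transformed code:
def work(speed, num):
    buf = []
    for records in num:
        if num == i:
            buf.append(num)
    log(11)
    if 18 > i:
        i = i + 1
    else:
        ix = num[32]
    emit(5)
    speed = speed - i * speed
    if buf != speed:
        i = num[buf]
        speed = speed * (ix % 8)
    ix = speed
    speed = (speed - 8) // (3 // 35)
    record(i)
    return num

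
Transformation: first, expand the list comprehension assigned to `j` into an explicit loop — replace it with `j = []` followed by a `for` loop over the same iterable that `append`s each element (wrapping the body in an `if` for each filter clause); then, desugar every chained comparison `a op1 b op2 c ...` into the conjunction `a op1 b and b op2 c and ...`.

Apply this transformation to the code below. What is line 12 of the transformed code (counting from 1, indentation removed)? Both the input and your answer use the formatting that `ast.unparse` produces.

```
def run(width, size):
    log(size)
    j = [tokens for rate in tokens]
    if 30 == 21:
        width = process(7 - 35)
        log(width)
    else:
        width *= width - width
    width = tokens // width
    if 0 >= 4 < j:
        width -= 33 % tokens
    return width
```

Transformed code:
def run(width, size):
    log(size)
    j = []
    for rate in tokens:
        j.append(tokens)
    if 30 == 21:
        width = process(7 - 35)
        log(width)
    else:
        width *= width - width
    width = tokens // width
    if 0 >= 4 and 4 < j:
        width -= 33 % tokens
    return width

if 0 >= 4 and 4 < j:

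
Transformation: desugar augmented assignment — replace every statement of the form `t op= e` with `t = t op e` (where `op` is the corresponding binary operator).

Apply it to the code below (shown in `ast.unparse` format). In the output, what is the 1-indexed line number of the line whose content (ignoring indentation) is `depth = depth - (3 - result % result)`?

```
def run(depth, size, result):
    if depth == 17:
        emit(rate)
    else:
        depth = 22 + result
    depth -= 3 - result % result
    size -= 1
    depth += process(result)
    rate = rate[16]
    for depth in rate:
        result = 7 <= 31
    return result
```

6

Transformed code:
def run(depth, size, result):
    if depth == 17:
        emit(rate)
    else:
        depth = 22 + result
    depth = depth - (3 - result % result)
    size = size - 1
    depth = depth + process(result)
    rate = rate[16]
    for depth in rate:
        result = 7 <= 31
    return result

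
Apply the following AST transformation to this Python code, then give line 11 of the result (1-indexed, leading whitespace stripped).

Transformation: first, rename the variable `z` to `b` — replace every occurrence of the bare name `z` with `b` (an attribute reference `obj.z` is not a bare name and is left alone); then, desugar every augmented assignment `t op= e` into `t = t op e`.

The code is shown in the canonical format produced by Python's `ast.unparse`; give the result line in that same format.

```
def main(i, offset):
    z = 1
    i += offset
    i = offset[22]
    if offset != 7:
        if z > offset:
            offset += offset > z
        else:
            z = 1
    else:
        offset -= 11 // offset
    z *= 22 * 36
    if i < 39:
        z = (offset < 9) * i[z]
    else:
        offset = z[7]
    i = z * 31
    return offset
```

Transformed code:
def main(i, offset):
    b = 1
    i = i + offset
    i = offset[22]
    if offset != 7:
        if b > offset:
            offset = offset + (offset > b)
        else:
            b = 1
    else:
        offset = offset - 11 // offset
    b = b * (22 * 36)
    if i < 39:
        b = (offset < 9) * i[b]
    else:
        offset = b[7]
    i = b * 31
    return offset

offset = offset - 11 // offset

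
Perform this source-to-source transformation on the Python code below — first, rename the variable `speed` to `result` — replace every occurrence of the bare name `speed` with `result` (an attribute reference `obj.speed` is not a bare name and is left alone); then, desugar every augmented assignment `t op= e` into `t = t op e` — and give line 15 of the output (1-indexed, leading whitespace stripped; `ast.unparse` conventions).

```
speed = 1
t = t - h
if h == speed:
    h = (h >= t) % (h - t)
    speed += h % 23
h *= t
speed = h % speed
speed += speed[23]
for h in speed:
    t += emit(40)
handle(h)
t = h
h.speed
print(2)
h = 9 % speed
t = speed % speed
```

h = 9 % result

Transformed code:
result = 1
t = t - h
if h == result:
    h = (h >= t) % (h - t)
    result = result + h % 23
h = h * t
result = h % result
result = result + result[23]
for h in result:
    t = t + emit(40)
handle(h)
t = h
h.speed
print(2)
h = 9 % result
t = result % result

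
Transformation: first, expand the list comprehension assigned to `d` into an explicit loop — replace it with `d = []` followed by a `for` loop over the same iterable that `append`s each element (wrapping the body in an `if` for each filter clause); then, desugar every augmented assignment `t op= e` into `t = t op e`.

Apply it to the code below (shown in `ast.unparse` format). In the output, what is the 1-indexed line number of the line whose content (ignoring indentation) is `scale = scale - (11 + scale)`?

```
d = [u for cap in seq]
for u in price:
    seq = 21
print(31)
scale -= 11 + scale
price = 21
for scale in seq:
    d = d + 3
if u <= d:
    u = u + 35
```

7

Transformed code:
d = []
for cap in seq:
    d.append(u)
for u in price:
    seq = 21
print(31)
scale = scale - (11 + scale)
price = 21
for scale in seq:
    d = d + 3
if u <= d:
    u = u + 35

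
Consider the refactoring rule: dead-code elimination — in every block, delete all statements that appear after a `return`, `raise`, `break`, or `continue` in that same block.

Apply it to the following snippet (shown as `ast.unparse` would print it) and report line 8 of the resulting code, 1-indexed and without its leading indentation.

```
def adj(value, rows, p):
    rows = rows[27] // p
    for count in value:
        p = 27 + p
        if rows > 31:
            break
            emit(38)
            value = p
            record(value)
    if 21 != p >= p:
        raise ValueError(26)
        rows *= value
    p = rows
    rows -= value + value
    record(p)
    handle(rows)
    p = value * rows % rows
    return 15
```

raise ValueError(26)

Transformed code:
def adj(value, rows, p):
    rows = rows[27] // p
    for count in value:
        p = 27 + p
        if rows > 31:
            break
    if 21 != p >= p:
        raise ValueError(26)
    p = rows
    rows -= value + value
    record(p)
    handle(rows)
    p = value * rows % rows
    return 15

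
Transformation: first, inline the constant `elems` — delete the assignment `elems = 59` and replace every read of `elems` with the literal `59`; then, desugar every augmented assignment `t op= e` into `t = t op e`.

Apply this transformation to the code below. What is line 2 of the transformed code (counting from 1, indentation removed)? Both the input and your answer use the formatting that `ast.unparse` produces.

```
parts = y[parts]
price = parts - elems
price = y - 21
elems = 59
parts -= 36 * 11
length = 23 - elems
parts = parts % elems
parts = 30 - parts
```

price = parts - 59

Transformed code:
parts = y[parts]
price = parts - 59
price = y - 21
parts = parts - 36 * 11
length = 23 - 59
parts = parts % 59
parts = 30 - parts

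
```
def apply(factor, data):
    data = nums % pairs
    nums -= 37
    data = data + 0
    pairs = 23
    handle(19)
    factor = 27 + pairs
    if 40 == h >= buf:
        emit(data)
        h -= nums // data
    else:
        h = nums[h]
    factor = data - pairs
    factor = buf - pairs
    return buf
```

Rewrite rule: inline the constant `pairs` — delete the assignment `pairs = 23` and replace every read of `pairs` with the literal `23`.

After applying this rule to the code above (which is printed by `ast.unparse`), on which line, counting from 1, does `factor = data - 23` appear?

12

Transformed code:
def apply(factor, data):
    data = nums % 23
    nums -= 37
    data = data + 0
    handle(19)
    factor = 27 + 23
    if 40 == h >= buf:
        emit(data)
        h -= nums // data
    else:
        h = nums[h]
    factor = data - 23
    factor = buf - 23
    return buf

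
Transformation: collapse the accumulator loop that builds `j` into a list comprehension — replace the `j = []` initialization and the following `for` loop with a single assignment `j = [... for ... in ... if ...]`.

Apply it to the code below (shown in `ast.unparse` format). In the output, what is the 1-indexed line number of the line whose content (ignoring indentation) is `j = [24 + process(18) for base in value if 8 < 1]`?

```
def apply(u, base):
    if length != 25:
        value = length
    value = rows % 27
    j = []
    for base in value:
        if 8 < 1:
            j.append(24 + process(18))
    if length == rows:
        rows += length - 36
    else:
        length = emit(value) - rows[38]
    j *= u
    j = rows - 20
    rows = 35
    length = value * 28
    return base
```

Transformed code:
def apply(u, base):
    if length != 25:
        value = length
    value = rows % 27
    j = [24 + process(18) for base in value if 8 < 1]
    if length == rows:
        rows += length - 36
    else:
        length = emit(value) - rows[38]
    j *= u
    j = rows - 20
    rows = 35
    length = value * 28
    return base

5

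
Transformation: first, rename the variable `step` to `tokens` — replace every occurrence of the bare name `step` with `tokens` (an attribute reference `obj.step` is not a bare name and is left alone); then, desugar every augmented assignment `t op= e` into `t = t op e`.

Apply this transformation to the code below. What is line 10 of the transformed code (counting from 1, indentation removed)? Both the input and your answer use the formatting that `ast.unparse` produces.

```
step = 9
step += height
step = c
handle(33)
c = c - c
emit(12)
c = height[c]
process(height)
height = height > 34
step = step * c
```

tokens = tokens * c

Transformed code:
tokens = 9
tokens = tokens + height
tokens = c
handle(33)
c = c - c
emit(12)
c = height[c]
process(height)
height = height > 34
tokens = tokens * c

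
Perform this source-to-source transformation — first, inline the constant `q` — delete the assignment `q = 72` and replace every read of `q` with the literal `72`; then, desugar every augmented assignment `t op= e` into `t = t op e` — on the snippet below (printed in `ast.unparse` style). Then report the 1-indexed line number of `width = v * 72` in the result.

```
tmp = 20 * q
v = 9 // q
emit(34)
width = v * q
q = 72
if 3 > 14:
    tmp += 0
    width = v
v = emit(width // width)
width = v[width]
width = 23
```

4

Transformed code:
tmp = 20 * 72
v = 9 // 72
emit(34)
width = v * 72
if 3 > 14:
    tmp = tmp + 0
    width = v
v = emit(width // width)
width = v[width]
width = 23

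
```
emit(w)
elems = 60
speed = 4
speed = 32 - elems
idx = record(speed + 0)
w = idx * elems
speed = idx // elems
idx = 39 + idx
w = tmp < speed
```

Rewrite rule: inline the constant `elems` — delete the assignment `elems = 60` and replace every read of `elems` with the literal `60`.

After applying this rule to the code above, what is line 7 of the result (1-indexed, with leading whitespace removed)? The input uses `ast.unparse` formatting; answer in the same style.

Transformed code:
emit(w)
speed = 4
speed = 32 - 60
idx = record(speed + 0)
w = idx * 60
speed = idx // 60
idx = 39 + idx
w = tmp < speed

idx = 39 + idx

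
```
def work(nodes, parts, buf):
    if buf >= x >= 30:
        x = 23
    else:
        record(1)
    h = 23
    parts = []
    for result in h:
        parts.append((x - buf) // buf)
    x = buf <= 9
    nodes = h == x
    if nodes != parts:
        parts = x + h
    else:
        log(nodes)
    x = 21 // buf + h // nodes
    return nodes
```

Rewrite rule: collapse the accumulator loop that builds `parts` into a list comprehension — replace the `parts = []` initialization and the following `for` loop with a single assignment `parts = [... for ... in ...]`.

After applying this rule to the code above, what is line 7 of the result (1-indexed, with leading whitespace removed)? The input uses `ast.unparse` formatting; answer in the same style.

Transformed code:
def work(nodes, parts, buf):
    if buf >= x >= 30:
        x = 23
    else:
        record(1)
    h = 23
    parts = [(x - buf) // buf for result in h]
    x = buf <= 9
    nodes = h == x
    if nodes != parts:
        parts = x + h
    else:
        log(nodes)
    x = 21 // buf + h // nodes
    return nodes

parts = [(x - buf) // buf for result in h]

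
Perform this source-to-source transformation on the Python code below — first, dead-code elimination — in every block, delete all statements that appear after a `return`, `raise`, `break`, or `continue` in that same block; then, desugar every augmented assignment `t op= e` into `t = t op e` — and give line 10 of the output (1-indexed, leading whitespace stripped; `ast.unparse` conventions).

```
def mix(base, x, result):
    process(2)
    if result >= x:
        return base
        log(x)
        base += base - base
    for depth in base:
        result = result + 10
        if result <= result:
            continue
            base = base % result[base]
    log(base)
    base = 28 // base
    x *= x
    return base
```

Transformed code:
def mix(base, x, result):
    process(2)
    if result >= x:
        return base
    for depth in base:
        result = result + 10
        if result <= result:
            continue
    log(base)
    base = 28 // base
    x = x * x
    return base

base = 28 // base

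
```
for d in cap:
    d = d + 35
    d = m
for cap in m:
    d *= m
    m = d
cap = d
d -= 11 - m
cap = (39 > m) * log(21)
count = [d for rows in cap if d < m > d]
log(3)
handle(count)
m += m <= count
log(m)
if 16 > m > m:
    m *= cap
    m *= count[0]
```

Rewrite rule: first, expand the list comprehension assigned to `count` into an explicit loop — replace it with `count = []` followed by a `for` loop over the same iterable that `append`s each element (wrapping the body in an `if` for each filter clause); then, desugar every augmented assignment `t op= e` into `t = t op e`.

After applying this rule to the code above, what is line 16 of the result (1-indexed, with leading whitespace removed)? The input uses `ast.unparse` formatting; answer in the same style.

m = m + (m <= count)

Transformed code:
for d in cap:
    d = d + 35
    d = m
for cap in m:
    d = d * m
    m = d
cap = d
d = d - (11 - m)
cap = (39 > m) * log(21)
count = []
for rows in cap:
    if d < m > d:
        count.append(d)
log(3)
handle(count)
m = m + (m <= count)
log(m)
if 16 > m > m:
    m = m * cap
    m = m * count[0]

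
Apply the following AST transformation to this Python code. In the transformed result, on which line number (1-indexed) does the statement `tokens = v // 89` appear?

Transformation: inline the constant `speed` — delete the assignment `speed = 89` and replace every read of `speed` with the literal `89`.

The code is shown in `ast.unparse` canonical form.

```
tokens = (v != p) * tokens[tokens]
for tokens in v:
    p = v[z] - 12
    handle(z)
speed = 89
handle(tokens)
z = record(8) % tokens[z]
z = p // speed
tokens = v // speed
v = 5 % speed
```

Transformed code:
tokens = (v != p) * tokens[tokens]
for tokens in v:
    p = v[z] - 12
    handle(z)
handle(tokens)
z = record(8) % tokens[z]
z = p // 89
tokens = v // 89
v = 5 % 89

8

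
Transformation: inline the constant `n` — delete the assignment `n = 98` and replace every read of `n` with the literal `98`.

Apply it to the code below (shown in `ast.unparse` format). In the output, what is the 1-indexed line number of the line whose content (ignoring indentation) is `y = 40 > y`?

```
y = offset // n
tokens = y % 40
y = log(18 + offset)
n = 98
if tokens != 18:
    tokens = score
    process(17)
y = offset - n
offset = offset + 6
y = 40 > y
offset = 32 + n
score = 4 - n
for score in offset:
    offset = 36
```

Transformed code:
y = offset // 98
tokens = y % 40
y = log(18 + offset)
if tokens != 18:
    tokens = score
    process(17)
y = offset - 98
offset = offset + 6
y = 40 > y
offset = 32 + 98
score = 4 - 98
for score in offset:
    offset = 36

9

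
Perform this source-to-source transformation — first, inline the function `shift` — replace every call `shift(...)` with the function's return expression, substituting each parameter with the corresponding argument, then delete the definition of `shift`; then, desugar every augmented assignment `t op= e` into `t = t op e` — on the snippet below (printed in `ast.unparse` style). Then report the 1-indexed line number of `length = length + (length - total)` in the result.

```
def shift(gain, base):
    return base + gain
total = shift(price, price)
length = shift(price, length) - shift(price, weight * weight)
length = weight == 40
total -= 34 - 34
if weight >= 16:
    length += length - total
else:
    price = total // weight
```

Transformed code:
total = price + price
length = length + price - (weight * weight + price)
length = weight == 40
total = total - (34 - 34)
if weight >= 16:
    length = length + (length - total)
else:
    price = total // weight

6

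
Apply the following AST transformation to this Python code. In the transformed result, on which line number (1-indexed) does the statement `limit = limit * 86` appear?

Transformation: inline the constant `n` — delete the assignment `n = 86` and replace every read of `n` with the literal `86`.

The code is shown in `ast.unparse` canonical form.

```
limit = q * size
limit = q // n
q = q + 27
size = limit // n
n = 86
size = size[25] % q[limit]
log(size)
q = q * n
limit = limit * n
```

8

Transformed code:
limit = q * size
limit = q // 86
q = q + 27
size = limit // 86
size = size[25] % q[limit]
log(size)
q = q * 86
limit = limit * 86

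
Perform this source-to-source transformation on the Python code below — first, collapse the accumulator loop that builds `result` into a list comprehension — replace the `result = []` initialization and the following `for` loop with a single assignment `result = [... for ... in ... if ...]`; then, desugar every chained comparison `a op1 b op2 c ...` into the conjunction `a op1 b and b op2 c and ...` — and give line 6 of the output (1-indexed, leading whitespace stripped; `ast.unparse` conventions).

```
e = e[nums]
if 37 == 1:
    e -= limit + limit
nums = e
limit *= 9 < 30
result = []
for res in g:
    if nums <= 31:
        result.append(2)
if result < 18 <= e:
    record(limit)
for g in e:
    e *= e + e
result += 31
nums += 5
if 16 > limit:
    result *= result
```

Transformed code:
e = e[nums]
if 37 == 1:
    e -= limit + limit
nums = e
limit *= 9 < 30
result = [2 for res in g if nums <= 31]
if result < 18 and 18 <= e:
    record(limit)
for g in e:
    e *= e + e
result += 31
nums += 5
if 16 > limit:
    result *= result

result = [2 for res in g if nums <= 31]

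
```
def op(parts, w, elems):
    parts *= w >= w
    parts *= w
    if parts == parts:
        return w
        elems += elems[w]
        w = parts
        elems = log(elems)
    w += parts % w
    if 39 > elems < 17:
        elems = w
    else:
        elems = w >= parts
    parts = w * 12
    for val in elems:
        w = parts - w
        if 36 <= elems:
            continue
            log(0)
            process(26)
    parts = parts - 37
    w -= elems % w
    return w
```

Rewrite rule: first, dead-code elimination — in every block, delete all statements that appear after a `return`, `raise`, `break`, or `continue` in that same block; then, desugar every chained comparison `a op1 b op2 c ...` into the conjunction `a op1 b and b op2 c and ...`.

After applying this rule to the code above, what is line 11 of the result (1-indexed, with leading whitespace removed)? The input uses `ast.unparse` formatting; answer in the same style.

Transformed code:
def op(parts, w, elems):
    parts *= w >= w
    parts *= w
    if parts == parts:
        return w
    w += parts % w
    if 39 > elems and elems < 17:
        elems = w
    else:
        elems = w >= parts
    parts = w * 12
    for val in elems:
        w = parts - w
        if 36 <= elems:
            continue
    parts = parts - 37
    w -= elems % w
    return w

parts = w * 12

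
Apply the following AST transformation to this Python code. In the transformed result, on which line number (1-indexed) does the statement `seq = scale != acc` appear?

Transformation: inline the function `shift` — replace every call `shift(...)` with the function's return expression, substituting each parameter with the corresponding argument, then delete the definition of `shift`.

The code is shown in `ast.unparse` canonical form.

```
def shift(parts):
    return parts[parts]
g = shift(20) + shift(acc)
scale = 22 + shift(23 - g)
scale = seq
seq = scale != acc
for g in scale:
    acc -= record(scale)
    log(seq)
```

4

Transformed code:
g = 20[20] + acc[acc]
scale = 22 + (23 - g)[23 - g]
scale = seq
seq = scale != acc
for g in scale:
    acc -= record(scale)
    log(seq)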